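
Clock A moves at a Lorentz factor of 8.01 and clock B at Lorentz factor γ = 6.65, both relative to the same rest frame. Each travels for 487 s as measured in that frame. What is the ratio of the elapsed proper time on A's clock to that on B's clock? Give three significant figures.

τ_A/τ_B = 0.830

A: γ = 8.01. B: γ = 6.65.
τ_A/τ_B = γ_B/γ_A = 6.650/8.010 = 0.8302, so τ_A/τ_B = 0.8302.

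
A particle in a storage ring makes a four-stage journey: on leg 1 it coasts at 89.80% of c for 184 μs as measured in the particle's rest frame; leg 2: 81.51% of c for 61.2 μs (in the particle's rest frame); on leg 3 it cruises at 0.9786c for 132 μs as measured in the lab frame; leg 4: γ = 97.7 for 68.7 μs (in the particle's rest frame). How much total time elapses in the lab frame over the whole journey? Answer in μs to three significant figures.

Δt = 7370 μs

Leg 1: β = 0.8980; γ = 1/√(1 − 0.8980²) = 1/√0.1936 = 2.273; Δt_1 = 2.273 × 184 = 418.2 μs.
Leg 2: β = 0.8151; γ = 1/√(1 − 0.8151²) = 1/√0.3356 = 1.726; Δt_2 = 1.726 × 61.2 = 105.6 μs.
Leg 3: 132 μs is already measured in the lab frame.
Leg 4: γ = 97.7; Δt_4 = 97.70 × 68.7 = 6712 μs.
Total: 418.2 + 105.6 + 132.0 + 6712 μs.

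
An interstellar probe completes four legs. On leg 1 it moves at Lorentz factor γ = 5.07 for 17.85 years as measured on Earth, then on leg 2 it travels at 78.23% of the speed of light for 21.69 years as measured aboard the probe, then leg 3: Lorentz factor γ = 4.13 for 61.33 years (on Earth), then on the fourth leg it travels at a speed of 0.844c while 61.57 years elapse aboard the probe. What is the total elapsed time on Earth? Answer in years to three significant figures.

Leg 1: 17.85 years is already measured on Earth.
Leg 2: β = 0.7823; γ = 1/√(1 − 0.7823²) = 1/√0.3880 = 1.605; Δt_2 = 1.605 × 21.69 = 34.82 years.
Leg 3: 61.33 years is already measured on Earth.
Leg 4: γ = 1/√(1 − 0.844²) = 1/√0.2877 = 1.864; Δt_4 = 1.864 × 61.57 = 114.8 years.
Total: 17.85 + 34.82 + 61.33 + 114.8 years.

Δt = 229 years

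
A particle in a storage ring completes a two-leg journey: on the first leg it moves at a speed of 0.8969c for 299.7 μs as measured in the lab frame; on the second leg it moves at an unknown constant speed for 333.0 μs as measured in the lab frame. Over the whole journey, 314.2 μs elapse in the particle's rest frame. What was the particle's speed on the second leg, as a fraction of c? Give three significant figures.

Leg 1: γ = 1/√(1 − 0.8969²) = 1/√0.1956 = 2.261; τ_1 = 299.7/2.261 = 132.5 μs.
Leg 2: speed unknown; τ_2 = 333.0/γ_2.
Total proper time: 132.5 + τ_2 = 314.2, so τ_2 = 314.2 − 132.5 = 181.7 μs.
γ_2 = 333.0/181.7 = 1.833; β = √(1 − 1/γ²) = √0.7024.

β = 0.838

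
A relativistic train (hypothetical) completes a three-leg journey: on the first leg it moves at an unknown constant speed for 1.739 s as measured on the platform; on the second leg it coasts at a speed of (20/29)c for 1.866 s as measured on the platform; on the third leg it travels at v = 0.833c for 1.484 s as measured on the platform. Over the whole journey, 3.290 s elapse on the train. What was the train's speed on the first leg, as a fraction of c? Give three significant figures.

β = 0.766

Leg 1: speed unknown; τ_1 = 1.739/γ_1.
Leg 2: γ = 1/√(1 − (20/29)²) = 29/21 ≈ 1.381; τ_2 = 1.866/1.381 = 1.351 s.
Leg 3: γ = 1/√(1 − 0.833²) = 1/√0.3061 = 1.807; τ_3 = 1.484/1.807 = 0.8211 s.
Total proper time: τ_1 + 1.351 + 0.8211 = 3.290, so τ_1 = 3.290 − 2.172 = 1.118 s.
γ_1 = 1.739/1.118 = 1.556; β = √(1 − 1/γ²) = √0.5869.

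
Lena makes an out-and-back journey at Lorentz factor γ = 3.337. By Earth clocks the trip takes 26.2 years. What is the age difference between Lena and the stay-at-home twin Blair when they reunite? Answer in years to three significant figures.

γ = 3.337
Lena's elapsed proper time: τ = 26.2/3.337 = 7.851 years.
Age gap = Δt − τ = 26.2 − 7.851 years.

Δt − τ = 18.3 years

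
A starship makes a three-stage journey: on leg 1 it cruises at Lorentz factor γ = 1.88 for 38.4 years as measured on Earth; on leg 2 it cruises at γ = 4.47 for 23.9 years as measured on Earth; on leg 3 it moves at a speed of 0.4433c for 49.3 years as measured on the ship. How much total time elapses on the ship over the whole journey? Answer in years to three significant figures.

τ = 75.1 years

Leg 1: γ = 1.88; τ_1 = 38.4/1.880 = 20.43 years.
Leg 2: γ = 4.47; τ_2 = 23.9/4.470 = 5.347 years.
Leg 3: 49.3 years is already measured on the ship.
Total: 20.43 + 5.347 + 49.30 years.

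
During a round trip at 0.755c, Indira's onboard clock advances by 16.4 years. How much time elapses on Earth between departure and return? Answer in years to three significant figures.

Δt = 25.0 years

γ = 1/√(1 − 0.755²) = 1/√0.4300 = 1.525
Earth-frame duration is the dilated interval: Δt = γτ = 1.525 × 16.4 years.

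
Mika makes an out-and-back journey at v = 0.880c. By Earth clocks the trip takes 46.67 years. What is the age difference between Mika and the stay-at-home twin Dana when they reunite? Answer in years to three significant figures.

γ = 1/√(1 − 0.880²) = 1/√0.2256 = 2.105
Mika's elapsed proper time: τ = 46.67/2.105 = 22.17 years.
Age gap = Δt − τ = 46.67 − 22.17 years.

Δt − τ = 24.5 years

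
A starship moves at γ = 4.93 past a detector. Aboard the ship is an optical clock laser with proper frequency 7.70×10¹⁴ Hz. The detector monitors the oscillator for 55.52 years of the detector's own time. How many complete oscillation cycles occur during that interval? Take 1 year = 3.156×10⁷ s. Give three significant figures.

γ = 4.93
During 55.52 years of lab time, the oscillator's proper time advances by τ = Δt/γ = 55.52/4.930 = 11.26 years = 3.554×10⁸ s.
N = f × τ = 7.70×10¹⁴ × 3.554×10⁸ = 2.737×10²³.

N = 2.74×10²³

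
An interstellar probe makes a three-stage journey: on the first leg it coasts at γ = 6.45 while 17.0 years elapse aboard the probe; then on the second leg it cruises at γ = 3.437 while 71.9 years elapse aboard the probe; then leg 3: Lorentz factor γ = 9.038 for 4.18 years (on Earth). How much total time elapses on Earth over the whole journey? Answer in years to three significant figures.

Δt = 361 years

Leg 1: γ = 6.45; Δt_1 = 6.450 × 17.0 = 109.7 years.
Leg 2: γ = 3.437; Δt_2 = 3.437 × 71.9 = 247.1 years.
Leg 3: 4.18 years is already measured on Earth.
Total: 109.7 + 247.1 + 4.180 years.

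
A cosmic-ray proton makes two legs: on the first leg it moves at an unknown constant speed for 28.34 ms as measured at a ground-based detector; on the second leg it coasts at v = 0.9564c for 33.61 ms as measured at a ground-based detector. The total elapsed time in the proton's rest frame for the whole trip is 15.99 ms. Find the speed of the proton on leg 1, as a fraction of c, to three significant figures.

β = 0.976

Leg 1: speed unknown; τ_1 = 28.34/γ_1.
Leg 2: γ = 1/√(1 − 0.9564²) = 1/√0.08530 = 3.424; τ_2 = 33.61/3.424 = 9.816 ms.
Total proper time: τ_1 + 9.816 = 15.99, so τ_1 = 15.99 − 9.816 = 6.174 ms.
γ_1 = 28.34/6.174 = 4.590; β = √(1 − 1/γ²) = √0.9525.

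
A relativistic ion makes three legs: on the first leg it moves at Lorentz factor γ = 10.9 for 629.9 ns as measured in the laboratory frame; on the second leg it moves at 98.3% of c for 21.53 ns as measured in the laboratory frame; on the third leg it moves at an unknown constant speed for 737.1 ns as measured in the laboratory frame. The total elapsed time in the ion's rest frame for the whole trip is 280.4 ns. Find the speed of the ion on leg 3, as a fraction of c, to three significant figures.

Leg 1: γ = 10.9; τ_1 = 629.9/10.90 = 57.79 ns.
Leg 2: β = 0.983; γ = 1/√(1 − 0.983²) = 1/√0.03371 = 5.446; τ_2 = 21.53/5.446 = 3.953 ns.
Leg 3: speed unknown; τ_3 = 737.1/γ_3.
Total proper time: 57.79 + 3.953 + τ_3 = 280.4, so τ_3 = 280.4 − 61.74 = 218.7 ns.
γ_3 = 737.1/218.7 = 3.371; β = √(1 − 1/γ²) = √0.9120.

β = 0.955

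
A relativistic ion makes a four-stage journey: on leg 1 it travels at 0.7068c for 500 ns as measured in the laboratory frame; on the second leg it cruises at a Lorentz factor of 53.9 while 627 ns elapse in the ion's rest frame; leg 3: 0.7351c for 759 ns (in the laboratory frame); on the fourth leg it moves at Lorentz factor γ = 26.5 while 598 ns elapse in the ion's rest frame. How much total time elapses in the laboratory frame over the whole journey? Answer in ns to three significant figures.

Leg 1: 500 ns is already measured in the laboratory frame.
Leg 2: γ = 53.9; Δt_2 = 53.90 × 627 = 3.380×10⁴ ns.
Leg 3: 759 ns is already measured in the laboratory frame.
Leg 4: γ = 26.5; Δt_4 = 26.50 × 598 = 1.585×10⁴ ns.
Total: 500.0 + 3.380×10⁴ + 759.0 + 1.585×10⁴ ns.

Δt = 5.09×10⁴ ns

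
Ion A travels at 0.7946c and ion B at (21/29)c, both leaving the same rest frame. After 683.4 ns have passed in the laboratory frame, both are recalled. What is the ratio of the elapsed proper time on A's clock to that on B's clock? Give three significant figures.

A: γ = 1/√(1 − 0.7946²) = 1/√0.3686 = 1.647. B: γ = 1/√(1 − (21/29)²) = 29/20 = 1.450.
τ_A/τ_B = γ_B/γ_A = 1.450/1.647 = 0.8803, so τ_A/τ_B = 0.8803.

τ_A/τ_B = 0.880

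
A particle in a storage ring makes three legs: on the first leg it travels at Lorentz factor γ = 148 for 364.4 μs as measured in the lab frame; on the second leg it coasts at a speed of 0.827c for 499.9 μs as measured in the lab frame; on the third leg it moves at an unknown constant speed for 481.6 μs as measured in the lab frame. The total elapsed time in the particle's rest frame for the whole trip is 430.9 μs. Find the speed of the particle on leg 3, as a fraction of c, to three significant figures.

Leg 1: γ = 148; τ_1 = 364.4/148.0 = 2.462 μs.
Leg 2: γ = 1/√(1 − 0.827²) = 1/√0.3161 = 1.779; τ_2 = 499.9/1.779 = 281.0 μs.
Leg 3: speed unknown; τ_3 = 481.6/γ_3.
Total proper time: 2.462 + 281.0 + τ_3 = 430.9, so τ_3 = 430.9 − 283.5 = 147.4 μs.
γ_3 = 481.6/147.4 = 3.267; β = √(1 − 1/γ²) = √0.9063.

β = 0.952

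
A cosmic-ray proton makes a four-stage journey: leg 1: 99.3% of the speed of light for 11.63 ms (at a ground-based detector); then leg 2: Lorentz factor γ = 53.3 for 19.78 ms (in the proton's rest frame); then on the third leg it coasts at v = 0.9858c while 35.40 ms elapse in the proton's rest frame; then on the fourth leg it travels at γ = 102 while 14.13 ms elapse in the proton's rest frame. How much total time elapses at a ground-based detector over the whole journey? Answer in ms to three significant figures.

Δt = 2720 ms

Leg 1: 11.63 ms is already measured at a ground-based detector.
Leg 2: γ = 53.3; Δt_2 = 53.30 × 19.78 = 1054 ms.
Leg 3: γ = 1/√(1 − 0.9858²) = 1/√0.02820 = 5.955; Δt_3 = 5.955 × 35.40 = 210.8 ms.
Leg 4: γ = 102; Δt_4 = 102.0 × 14.13 = 1441 ms.
Total: 11.63 + 1054 + 210.8 + 1441 ms.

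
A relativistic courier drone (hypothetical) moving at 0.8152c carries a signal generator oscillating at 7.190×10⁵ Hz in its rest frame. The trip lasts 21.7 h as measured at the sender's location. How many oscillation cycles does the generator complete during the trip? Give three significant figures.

γ = 1/√(1 − 0.8152²) = 1/√0.3354 = 1.727
The oscillator's own cycle count is N = f × τ where τ is the proper time aboard the drone. τ = Δt/γ = 21.7/1.727 = 12.57 h = 4.525×10⁴ s.
N = 7.190×10⁵ × 4.525×10⁴ = 3.253×10¹⁰.

N = 3.25×10¹⁰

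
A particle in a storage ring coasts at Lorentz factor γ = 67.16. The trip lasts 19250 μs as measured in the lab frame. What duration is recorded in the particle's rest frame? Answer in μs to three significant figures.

γ = 67.16
The interval measured in the lab frame is the dilated one; the clock in the particle's rest frame measures the proper time τ = Δt/γ = 19250/67.16 μs.

τ = 287 μs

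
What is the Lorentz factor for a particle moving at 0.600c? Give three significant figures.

γ = 1.25

γ = 1/√(1 − 0.600²) = 5/4 = 1.250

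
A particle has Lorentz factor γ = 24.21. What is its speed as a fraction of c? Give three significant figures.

β = 0.999

β = √(1 − 1/γ²) = √(1 − 1/24.21²) = √(1 − 0.001706) = √0.9983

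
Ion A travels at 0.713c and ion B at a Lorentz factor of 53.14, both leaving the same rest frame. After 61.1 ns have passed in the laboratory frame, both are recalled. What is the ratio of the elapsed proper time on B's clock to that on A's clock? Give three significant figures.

τ_B/τ_A = 0.0268

A: γ = 1/√(1 − 0.713²) = 1/√0.4916 = 1.426. B: γ = 53.14.
τ_A/τ_B = γ_B/γ_A = 53.14/1.426 = 37.26, so τ_B/τ_A = 0.02684.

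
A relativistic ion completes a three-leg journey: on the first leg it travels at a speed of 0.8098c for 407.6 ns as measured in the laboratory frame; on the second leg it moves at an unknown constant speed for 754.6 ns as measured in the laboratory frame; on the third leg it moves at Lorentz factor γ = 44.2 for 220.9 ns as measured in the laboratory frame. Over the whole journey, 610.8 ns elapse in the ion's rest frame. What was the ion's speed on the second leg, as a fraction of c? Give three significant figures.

Leg 1: γ = 1/√(1 − 0.8098²) = 1/√0.3442 = 1.704; τ_1 = 407.6/1.704 = 239.1 ns.
Leg 2: speed unknown; τ_2 = 754.6/γ_2.
Leg 3: γ = 44.2; τ_3 = 220.9/44.20 = 4.998 ns.
Total proper time: 239.1 + τ_2 + 4.998 = 610.8, so τ_2 = 610.8 − 244.1 = 366.7 ns.
γ_2 = 754.6/366.7 = 2.058; β = √(1 − 1/γ²) = √0.7639.

β = 0.874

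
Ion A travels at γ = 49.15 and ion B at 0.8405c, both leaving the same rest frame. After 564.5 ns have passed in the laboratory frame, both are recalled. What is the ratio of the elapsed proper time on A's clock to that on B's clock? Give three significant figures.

τ_A/τ_B = 0.0376

A: γ = 49.15. B: γ = 1/√(1 − 0.8405²) = 1/√0.2936 = 1.846.
τ_A/τ_B = γ_B/γ_A = 1.846/49.15 = 0.03755, so τ_A/τ_B = 0.03755.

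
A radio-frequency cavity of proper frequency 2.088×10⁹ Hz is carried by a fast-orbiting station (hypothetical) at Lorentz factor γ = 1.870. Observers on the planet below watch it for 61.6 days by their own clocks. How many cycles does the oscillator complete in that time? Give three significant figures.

N = 5.94×10¹⁵

γ = 1.870
During 61.6 days of lab time, the oscillator's proper time advances by τ = Δt/γ = 61.6/1.870 = 32.94 days = 2.846×10⁶ s.
N = f × τ = 2.088×10⁹ × 2.846×10⁶ = 5.943×10¹⁵.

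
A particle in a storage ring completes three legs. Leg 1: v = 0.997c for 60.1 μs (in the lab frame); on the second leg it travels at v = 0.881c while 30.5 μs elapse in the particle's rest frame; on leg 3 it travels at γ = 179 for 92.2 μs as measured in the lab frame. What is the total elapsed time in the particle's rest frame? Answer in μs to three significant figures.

τ = 35.7 μs

Leg 1: γ = 1/√(1 − 0.997²) = 1/√0.005991 = 12.92; τ_1 = 60.1/12.92 = 4.652 μs.
Leg 2: 30.5 μs is already measured in the particle's rest frame.
Leg 3: γ = 179; τ_3 = 92.2/179.0 = 0.5151 μs.
Total: 4.652 + 30.50 + 0.5151 μs.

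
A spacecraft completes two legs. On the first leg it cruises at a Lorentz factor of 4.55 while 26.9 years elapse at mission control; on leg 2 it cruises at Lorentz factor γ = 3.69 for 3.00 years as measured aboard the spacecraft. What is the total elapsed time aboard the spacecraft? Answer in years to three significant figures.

Leg 1: γ = 4.55; τ_1 = 26.9/4.550 = 5.912 years.
Leg 2: 3.00 years is already measured aboard the spacecraft.
Total: 5.912 + 3.000 years.

τ = 8.91 years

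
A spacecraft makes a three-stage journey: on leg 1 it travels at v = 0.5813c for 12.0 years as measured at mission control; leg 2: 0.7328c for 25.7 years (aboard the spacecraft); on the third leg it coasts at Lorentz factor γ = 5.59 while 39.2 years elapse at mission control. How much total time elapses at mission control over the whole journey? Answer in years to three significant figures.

Leg 1: 12.0 years is already measured at mission control.
Leg 2: γ = 1/√(1 − 0.7328²) = 1/√0.4630 = 1.470; Δt_2 = 1.470 × 25.7 = 37.77 years.
Leg 3: 39.2 years is already measured at mission control.
Total: 12.00 + 37.77 + 39.20 years.

Δt = 89.0 years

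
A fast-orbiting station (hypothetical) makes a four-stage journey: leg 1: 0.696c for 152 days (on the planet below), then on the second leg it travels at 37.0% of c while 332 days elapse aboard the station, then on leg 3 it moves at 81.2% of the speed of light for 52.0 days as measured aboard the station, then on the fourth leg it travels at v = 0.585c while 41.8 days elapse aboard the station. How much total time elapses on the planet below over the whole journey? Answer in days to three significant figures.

Leg 1: 152 days is already measured on the planet below.
Leg 2: β = 0.370; γ = 1/√(1 − 0.370²) = 1/√0.8631 = 1.076; Δt_2 = 1.076 × 332 = 357.4 days.
Leg 3: β = 0.812; γ = 1/√(1 − 0.812²) = 1/√0.3407 = 1.713; Δt_3 = 1.713 × 52.0 = 89.09 days.
Leg 4: γ = 1/√(1 − 0.585²) = 1/√0.6578 = 1.233; Δt_4 = 1.233 × 41.8 = 51.54 days.
Total: 152.0 + 357.4 + 89.09 + 51.54 days.

Δt = 650 days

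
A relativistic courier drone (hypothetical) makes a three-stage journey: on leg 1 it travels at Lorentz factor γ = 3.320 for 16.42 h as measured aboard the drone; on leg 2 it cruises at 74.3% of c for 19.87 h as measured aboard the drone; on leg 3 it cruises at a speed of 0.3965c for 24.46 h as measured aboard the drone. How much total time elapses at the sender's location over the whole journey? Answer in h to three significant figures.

Δt = 111 h

Leg 1: γ = 3.320; Δt_1 = 3.320 × 16.42 = 54.51 h.
Leg 2: β = 0.743; γ = 1/√(1 − 0.743²) = 1/√0.4480 = 1.494; Δt_2 = 1.494 × 19.87 = 29.69 h.
Leg 3: γ = 1/√(1 − 0.3965²) = 1/√0.8428 = 1.089; Δt_3 = 1.089 × 24.46 = 26.64 h.
Total: 54.51 + 29.69 + 26.64 h.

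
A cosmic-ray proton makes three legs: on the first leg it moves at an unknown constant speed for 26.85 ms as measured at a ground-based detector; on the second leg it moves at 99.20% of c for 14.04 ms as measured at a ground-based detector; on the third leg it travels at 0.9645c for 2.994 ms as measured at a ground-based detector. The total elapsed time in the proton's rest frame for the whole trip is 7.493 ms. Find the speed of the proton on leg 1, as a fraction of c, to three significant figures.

β = 0.983

Leg 1: speed unknown; τ_1 = 26.85/γ_1.
Leg 2: β = 0.9920; γ = 1/√(1 − 0.9920²) = 1/√0.01594 = 7.922; τ_2 = 14.04/7.922 = 1.772 ms.
Leg 3: γ = 1/√(1 − 0.9645²) = 1/√0.06974 = 3.787; τ_3 = 2.994/3.787 = 0.7907 ms.
Total proper time: τ_1 + 1.772 + 0.7907 = 7.493, so τ_1 = 7.493 − 2.563 = 4.930 ms.
γ_1 = 26.85/4.930 = 5.446; β = √(1 − 1/γ²) = √0.9663.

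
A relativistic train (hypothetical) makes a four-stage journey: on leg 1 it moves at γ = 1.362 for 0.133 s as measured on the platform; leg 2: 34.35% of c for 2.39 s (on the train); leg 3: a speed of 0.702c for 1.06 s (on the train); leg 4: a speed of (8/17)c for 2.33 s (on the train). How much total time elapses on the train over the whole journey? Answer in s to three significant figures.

Leg 1: γ = 1.362; τ_1 = 0.133/1.362 = 0.09765 s.
Leg 2: 2.39 s is already measured on the train.
Leg 3: 1.06 s is already measured on the train.
Leg 4: 2.33 s is already measured on the train.
Total: 0.09765 + 2.390 + 1.060 + 2.330 s.

τ = 5.88 s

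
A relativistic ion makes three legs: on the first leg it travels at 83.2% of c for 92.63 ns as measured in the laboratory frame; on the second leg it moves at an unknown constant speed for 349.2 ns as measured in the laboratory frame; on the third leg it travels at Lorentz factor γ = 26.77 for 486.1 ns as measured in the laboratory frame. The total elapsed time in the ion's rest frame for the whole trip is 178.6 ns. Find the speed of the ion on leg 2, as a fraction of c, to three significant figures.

Leg 1: β = 0.832; γ = 1/√(1 − 0.832²) = 1/√0.3078 = 1.803; τ_1 = 92.63/1.803 = 51.39 ns.
Leg 2: speed unknown; τ_2 = 349.2/γ_2.
Leg 3: γ = 26.77; τ_3 = 486.1/26.77 = 18.16 ns.
Total proper time: 51.39 + τ_2 + 18.16 = 178.6, so τ_2 = 178.6 − 69.55 = 109.1 ns.
γ_2 = 349.2/109.1 = 3.202; β = √(1 − 1/γ²) = √0.9025.

β = 0.950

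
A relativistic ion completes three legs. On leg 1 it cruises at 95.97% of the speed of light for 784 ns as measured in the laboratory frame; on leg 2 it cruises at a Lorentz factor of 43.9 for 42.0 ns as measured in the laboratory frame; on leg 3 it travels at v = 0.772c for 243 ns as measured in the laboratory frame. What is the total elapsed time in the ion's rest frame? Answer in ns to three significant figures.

Leg 1: β = 0.9597; γ = 1/√(1 − 0.9597²) = 1/√0.07898 = 3.558; τ_1 = 784/3.558 = 220.3 ns.
Leg 2: γ = 43.9; τ_2 = 42.0/43.90 = 0.9567 ns.
Leg 3: γ = 1/√(1 − 0.772²) = 1/√0.4040 = 1.573; τ_3 = 243/1.573 = 154.5 ns.
Total: 220.3 + 0.9567 + 154.5 ns.

τ = 376 ns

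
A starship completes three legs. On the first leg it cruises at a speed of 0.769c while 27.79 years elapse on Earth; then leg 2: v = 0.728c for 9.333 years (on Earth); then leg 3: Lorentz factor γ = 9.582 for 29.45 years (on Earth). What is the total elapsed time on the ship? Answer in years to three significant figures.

τ = 27.2 years

Leg 1: γ = 1/√(1 − 0.769²) = 1/√0.4086 = 1.564; τ_1 = 27.79/1.564 = 17.76 years.
Leg 2: γ = 1/√(1 − 0.728²) = 1/√0.4700 = 1.459; τ_2 = 9.333/1.459 = 6.398 years.
Leg 3: γ = 9.582; τ_3 = 29.45/9.582 = 3.073 years.
Total: 17.76 + 6.398 + 3.073 years.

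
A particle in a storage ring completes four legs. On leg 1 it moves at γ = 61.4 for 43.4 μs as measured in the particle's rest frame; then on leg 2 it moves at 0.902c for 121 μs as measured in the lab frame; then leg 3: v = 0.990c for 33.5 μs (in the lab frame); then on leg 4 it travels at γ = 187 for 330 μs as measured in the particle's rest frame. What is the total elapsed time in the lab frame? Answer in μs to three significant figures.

Leg 1: γ = 61.4; Δt_1 = 61.40 × 43.4 = 2665 μs.
Leg 2: 121 μs is already measured in the lab frame.
Leg 3: 33.5 μs is already measured in the lab frame.
Leg 4: γ = 187; Δt_4 = 187.0 × 330 = 6.171×10⁴ μs.
Total: 2665 + 121.0 + 33.50 + 6.171×10⁴ μs.

Δt = 6.45×10⁴ μs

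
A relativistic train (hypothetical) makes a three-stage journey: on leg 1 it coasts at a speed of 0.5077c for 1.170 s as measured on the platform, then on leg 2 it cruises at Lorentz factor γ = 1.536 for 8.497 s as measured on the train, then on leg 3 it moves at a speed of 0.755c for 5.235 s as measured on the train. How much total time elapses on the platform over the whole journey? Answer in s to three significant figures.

Leg 1: 1.170 s is already measured on the platform.
Leg 2: γ = 1.536; Δt_2 = 1.536 × 8.497 = 13.05 s.
Leg 3: γ = 1/√(1 − 0.755²) = 1/√0.4300 = 1.525; Δt_3 = 1.525 × 5.235 = 7.984 s.
Total: 1.170 + 13.05 + 7.984 s.

Δt = 22.2 s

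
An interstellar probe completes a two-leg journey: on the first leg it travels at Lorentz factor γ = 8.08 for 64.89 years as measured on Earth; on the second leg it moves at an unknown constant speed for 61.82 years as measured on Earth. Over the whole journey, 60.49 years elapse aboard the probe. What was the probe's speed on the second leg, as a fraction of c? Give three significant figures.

Leg 1: γ = 8.08; τ_1 = 64.89/8.080 = 8.031 years.
Leg 2: speed unknown; τ_2 = 61.82/γ_2.
Total proper time: 8.031 + τ_2 = 60.49, so τ_2 = 60.49 − 8.031 = 52.46 years.
γ_2 = 61.82/52.46 = 1.178; β = √(1 − 1/γ²) = √0.2799.

β = 0.529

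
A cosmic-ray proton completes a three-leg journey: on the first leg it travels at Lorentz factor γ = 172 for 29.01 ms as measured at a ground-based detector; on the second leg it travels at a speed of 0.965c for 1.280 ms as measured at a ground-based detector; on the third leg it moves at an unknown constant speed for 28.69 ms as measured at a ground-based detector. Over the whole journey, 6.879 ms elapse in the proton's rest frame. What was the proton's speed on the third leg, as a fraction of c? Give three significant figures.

Leg 1: γ = 172; τ_1 = 29.01/172.0 = 0.1687 ms.
Leg 2: γ = 1/√(1 − 0.965²) = 1/√0.06878 = 3.813; τ_2 = 1.280/3.813 = 0.3357 ms.
Leg 3: speed unknown; τ_3 = 28.69/γ_3.
Total proper time: 0.1687 + 0.3357 + τ_3 = 6.879, so τ_3 = 6.879 − 0.5043 = 6.375 ms.
γ_3 = 28.69/6.375 = 4.501; β = √(1 − 1/γ²) = √0.9506.

β = 0.975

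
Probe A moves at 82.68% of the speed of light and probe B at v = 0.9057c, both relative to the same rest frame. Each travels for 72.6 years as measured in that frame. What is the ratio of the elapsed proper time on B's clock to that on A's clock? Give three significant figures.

A: β = 0.8268; γ = 1/√(1 − 0.8268²) = 1/√0.3164 = 1.778. B: γ = 1/√(1 − 0.9057²) = 1/√0.1797 = 2.359.
τ_A/τ_B = γ_B/γ_A = 2.359/1.778 = 1.327, so τ_B/τ_A = 0.7536.

τ_B/τ_A = 0.754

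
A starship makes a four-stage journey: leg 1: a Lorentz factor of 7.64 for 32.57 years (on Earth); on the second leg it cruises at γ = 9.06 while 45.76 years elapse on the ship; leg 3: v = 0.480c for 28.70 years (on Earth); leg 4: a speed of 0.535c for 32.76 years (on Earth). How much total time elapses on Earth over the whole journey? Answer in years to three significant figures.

Δt = 509 years

Leg 1: 32.57 years is already measured on Earth.
Leg 2: γ = 9.06; Δt_2 = 9.060 × 45.76 = 414.6 years.
Leg 3: 28.70 years is already measured on Earth.
Leg 4: 32.76 years is already measured on Earth.
Total: 32.57 + 414.6 + 28.70 + 32.76 years.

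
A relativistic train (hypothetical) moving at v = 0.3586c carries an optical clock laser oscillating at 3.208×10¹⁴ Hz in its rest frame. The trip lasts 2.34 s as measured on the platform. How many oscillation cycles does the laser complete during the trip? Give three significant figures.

N = 7.01×10¹⁴

γ = 1/√(1 − 0.3586²) = 1/√0.8714 = 1.071
The oscillator's own cycle count is N = f × τ where τ is the proper time on the train. τ = Δt/γ = 2.34/1.071 = 2.184 s = 2.184×10⁰ s.
N = 3.208×10¹⁴ × 2.184×10⁰ = 7.007×10¹⁴.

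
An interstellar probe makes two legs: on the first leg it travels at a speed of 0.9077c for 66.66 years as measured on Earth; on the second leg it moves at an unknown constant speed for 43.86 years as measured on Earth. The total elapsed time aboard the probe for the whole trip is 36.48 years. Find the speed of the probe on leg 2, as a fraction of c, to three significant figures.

Leg 1: γ = 1/√(1 − 0.9077²) = 1/√0.1761 = 2.383; τ_1 = 66.66/2.383 = 27.97 years.
Leg 2: speed unknown; τ_2 = 43.86/γ_2.
Total proper time: 27.97 + τ_2 = 36.48, so τ_2 = 36.48 − 27.97 = 8.508 years.
γ_2 = 43.86/8.508 = 5.155; β = √(1 − 1/γ²) = √0.9624.

β = 0.981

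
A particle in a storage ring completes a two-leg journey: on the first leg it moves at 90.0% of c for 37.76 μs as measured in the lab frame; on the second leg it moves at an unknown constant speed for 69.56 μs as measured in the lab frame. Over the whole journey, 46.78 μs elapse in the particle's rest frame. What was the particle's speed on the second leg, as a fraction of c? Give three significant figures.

Leg 1: β = 0.900; γ = 1/√(1 − 0.900²) = 1/√0.1900 = 2.294; τ_1 = 37.76/2.294 = 16.46 μs.
Leg 2: speed unknown; τ_2 = 69.56/γ_2.
Total proper time: 16.46 + τ_2 = 46.78, so τ_2 = 46.78 − 16.46 = 30.32 μs.
γ_2 = 69.56/30.32 = 2.294; β = √(1 − 1/γ²) = √0.8100.

β = 0.900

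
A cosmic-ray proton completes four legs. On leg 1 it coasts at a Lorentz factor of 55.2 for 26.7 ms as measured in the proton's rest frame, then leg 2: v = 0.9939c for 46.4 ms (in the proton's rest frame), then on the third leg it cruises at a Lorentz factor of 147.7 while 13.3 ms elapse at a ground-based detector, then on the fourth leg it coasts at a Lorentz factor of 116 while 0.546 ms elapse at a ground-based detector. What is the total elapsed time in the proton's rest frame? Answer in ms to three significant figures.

τ = 73.2 ms

Leg 1: 26.7 ms is already measured in the proton's rest frame.
Leg 2: 46.4 ms is already measured in the proton's rest frame.
Leg 3: γ = 147.7; τ_3 = 13.3/147.7 = 0.09005 ms.
Leg 4: γ = 116; τ_4 = 0.546/116.0 = 0.004707 ms.
Total: 26.70 + 46.40 + 0.09005 + 0.004707 ms.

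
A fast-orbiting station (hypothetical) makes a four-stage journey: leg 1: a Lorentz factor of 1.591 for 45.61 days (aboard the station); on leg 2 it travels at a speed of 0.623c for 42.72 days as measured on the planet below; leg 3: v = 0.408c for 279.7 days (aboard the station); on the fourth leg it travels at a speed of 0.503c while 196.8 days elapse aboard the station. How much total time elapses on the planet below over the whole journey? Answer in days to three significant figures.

Δt = 649 days

Leg 1: γ = 1.591; Δt_1 = 1.591 × 45.61 = 72.57 days.
Leg 2: 42.72 days is already measured on the planet below.
Leg 3: γ = 1/√(1 − 0.408²) = 1/√0.8335 = 1.095; Δt_3 = 1.095 × 279.7 = 306.4 days.
Leg 4: γ = 1/√(1 − 0.503²) = 1/√0.7470 = 1.157; Δt_4 = 1.157 × 196.8 = 227.7 days.
Total: 72.57 + 42.72 + 306.4 + 227.7 days.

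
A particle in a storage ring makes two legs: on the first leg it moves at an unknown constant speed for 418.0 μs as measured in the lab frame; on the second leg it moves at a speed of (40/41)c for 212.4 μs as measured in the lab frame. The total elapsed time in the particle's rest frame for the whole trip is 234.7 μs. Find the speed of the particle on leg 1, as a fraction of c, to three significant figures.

β = 0.893

Leg 1: speed unknown; τ_1 = 418.0/γ_1.
Leg 2: γ = 1/√(1 − (40/41)²) = 41/9 ≈ 4.556; τ_2 = 212.4/4.556 = 46.62 μs.
Total proper time: τ_1 + 46.62 = 234.7, so τ_1 = 234.7 − 46.62 = 188.1 μs.
γ_1 = 418.0/188.1 = 2.223; β = √(1 − 1/γ²) = √0.7976.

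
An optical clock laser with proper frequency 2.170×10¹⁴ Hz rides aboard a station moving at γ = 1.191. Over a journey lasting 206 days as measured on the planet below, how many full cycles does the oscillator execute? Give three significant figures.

N = 3.24×10²¹

γ = 1.191
The oscillator's own cycle count is N = f × τ where τ is the proper time aboard the station. τ = Δt/γ = 206/1.191 = 173.0 days = 1.494×10⁷ s.
N = 2.170×10¹⁴ × 1.494×10⁷ = 3.243×10²¹.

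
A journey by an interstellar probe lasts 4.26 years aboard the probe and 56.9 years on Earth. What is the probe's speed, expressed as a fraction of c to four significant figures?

β = 0.9972

The proper time is measured aboard the probe (both events occur at the probe's location); Δt is measured on Earth. γ = Δt/τ = 56.9/4.26 = 13.36.
β = √(1 − 1/γ²) = √(1 − 0.005605) = √0.9944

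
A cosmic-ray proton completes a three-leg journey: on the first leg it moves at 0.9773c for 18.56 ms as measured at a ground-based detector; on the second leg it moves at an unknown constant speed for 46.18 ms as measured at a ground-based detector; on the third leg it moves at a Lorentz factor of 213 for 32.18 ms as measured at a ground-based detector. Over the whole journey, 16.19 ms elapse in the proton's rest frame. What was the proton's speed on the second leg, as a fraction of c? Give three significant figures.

Leg 1: γ = 1/√(1 − 0.9773²) = 1/√0.04488 = 4.720; τ_1 = 18.56/4.720 = 3.932 ms.
Leg 2: speed unknown; τ_2 = 46.18/γ_2.
Leg 3: γ = 213; τ_3 = 32.18/213.0 = 0.1511 ms.
Total proper time: 3.932 + τ_2 + 0.1511 = 16.19, so τ_2 = 16.19 − 4.083 = 12.11 ms.
γ_2 = 46.18/12.11 = 3.814; β = √(1 − 1/γ²) = √0.9313.

β = 0.965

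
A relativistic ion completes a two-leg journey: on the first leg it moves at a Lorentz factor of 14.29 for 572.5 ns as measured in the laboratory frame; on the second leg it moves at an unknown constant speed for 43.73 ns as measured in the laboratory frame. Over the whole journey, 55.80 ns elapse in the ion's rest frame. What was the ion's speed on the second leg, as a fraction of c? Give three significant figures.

Leg 1: γ = 14.29; τ_1 = 572.5/14.29 = 40.06 ns.
Leg 2: speed unknown; τ_2 = 43.73/γ_2.
Total proper time: 40.06 + τ_2 = 55.80, so τ_2 = 55.80 − 40.06 = 15.74 ns.
γ_2 = 43.73/15.74 = 2.779; β = √(1 − 1/γ²) = √0.8705.

β = 0.933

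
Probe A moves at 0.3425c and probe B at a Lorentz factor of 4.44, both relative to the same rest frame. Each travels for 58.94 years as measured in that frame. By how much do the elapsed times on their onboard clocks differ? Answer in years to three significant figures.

|τ_A − τ_B| = 42.1 years

A: γ = 1/√(1 − 0.3425²) = 1/√0.8827 = 1.064; τ_A = 58.94/1.064 = 55.38 years.
B: γ = 4.44; τ_B = 58.94/4.440 = 13.27 years.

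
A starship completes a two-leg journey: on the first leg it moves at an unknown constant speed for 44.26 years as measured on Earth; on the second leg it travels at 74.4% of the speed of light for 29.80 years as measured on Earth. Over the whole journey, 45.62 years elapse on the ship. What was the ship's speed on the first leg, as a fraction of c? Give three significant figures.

β = 0.814

Leg 1: speed unknown; τ_1 = 44.26/γ_1.
Leg 2: β = 0.744; γ = 1/√(1 − 0.744²) = 1/√0.4465 = 1.497; τ_2 = 29.80/1.497 = 19.91 years.
Total proper time: τ_1 + 19.91 = 45.62, so τ_1 = 45.62 − 19.91 = 25.71 years.
γ_1 = 44.26/25.71 = 1.722; β = √(1 − 1/γ²) = √0.6626.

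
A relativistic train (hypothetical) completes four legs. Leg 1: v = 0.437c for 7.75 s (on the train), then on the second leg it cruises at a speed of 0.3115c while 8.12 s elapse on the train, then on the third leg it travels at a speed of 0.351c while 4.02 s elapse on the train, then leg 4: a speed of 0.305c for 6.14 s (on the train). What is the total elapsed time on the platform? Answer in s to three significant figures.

Δt = 27.9 s

Leg 1: γ = 1/√(1 − 0.437²) = 1/√0.8090 = 1.112; Δt_1 = 1.112 × 7.75 = 8.616 s.
Leg 2: γ = 1/√(1 − 0.3115²) = 1/√0.9030 = 1.052; Δt_2 = 1.052 × 8.12 = 8.545 s.
Leg 3: γ = 1/√(1 − 0.351²) = 1/√0.8768 = 1.068; Δt_3 = 1.068 × 4.02 = 4.293 s.
Leg 4: γ = 1/√(1 − 0.305²) = 1/√0.9070 = 1.050; Δt_4 = 1.050 × 6.14 = 6.447 s.
Total: 8.616 + 8.545 + 4.293 + 6.447 s.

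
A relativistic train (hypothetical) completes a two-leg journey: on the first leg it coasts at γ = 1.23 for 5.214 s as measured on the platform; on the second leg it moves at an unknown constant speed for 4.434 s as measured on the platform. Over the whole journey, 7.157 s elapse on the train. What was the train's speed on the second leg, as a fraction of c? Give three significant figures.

β = 0.753

Leg 1: γ = 1.23; τ_1 = 5.214/1.230 = 4.239 s.
Leg 2: speed unknown; τ_2 = 4.434/γ_2.
Total proper time: 4.239 + τ_2 = 7.157, so τ_2 = 7.157 − 4.239 = 2.918 s.
γ_2 = 4.434/2.918 = 1.520; β = √(1 − 1/γ²) = √0.5669.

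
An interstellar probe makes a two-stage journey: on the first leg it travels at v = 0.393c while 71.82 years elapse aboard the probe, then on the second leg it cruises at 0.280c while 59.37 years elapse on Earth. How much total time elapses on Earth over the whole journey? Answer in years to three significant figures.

Δt = 137 years

Leg 1: γ = 1/√(1 − 0.393²) = 1/√0.8456 = 1.088; Δt_1 = 1.088 × 71.82 = 78.10 years.
Leg 2: 59.37 years is already measured on Earth.
Total: 78.10 + 59.37 years.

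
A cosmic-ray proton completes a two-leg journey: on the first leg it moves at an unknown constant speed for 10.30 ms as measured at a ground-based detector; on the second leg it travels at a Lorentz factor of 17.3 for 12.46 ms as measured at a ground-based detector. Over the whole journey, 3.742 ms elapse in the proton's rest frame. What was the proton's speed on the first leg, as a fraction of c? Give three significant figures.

Leg 1: speed unknown; τ_1 = 10.30/γ_1.
Leg 2: γ = 17.3; τ_2 = 12.46/17.30 = 0.7202 ms.
Total proper time: τ_1 + 0.7202 = 3.742, so τ_1 = 3.742 − 0.7202 = 3.022 ms.
γ_1 = 10.30/3.022 = 3.409; β = √(1 − 1/γ²) = √0.9139.

β = 0.956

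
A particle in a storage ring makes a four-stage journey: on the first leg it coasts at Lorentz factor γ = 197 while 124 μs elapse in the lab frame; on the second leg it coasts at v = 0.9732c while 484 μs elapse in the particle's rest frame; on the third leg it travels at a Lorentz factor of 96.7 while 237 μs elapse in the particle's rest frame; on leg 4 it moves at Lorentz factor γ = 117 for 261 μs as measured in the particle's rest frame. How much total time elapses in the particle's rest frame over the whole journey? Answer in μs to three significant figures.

Leg 1: γ = 197; τ_1 = 124/197.0 = 0.6294 μs.
Leg 2: 484 μs is already measured in the particle's rest frame.
Leg 3: 237 μs is already measured in the particle's rest frame.
Leg 4: 261 μs is already measured in the particle's rest frame.
Total: 0.6294 + 484.0 + 237.0 + 261.0 μs.

τ = 983 μs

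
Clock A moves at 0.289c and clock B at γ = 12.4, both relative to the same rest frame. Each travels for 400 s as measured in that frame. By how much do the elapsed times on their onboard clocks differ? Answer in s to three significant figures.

|τ_A − τ_B| = 351 s

A: γ = 1/√(1 − 0.289²) = 1/√0.9165 = 1.045; τ_A = 400/1.045 = 382.9 s.
B: γ = 12.4; τ_B = 400/12.40 = 32.26 s.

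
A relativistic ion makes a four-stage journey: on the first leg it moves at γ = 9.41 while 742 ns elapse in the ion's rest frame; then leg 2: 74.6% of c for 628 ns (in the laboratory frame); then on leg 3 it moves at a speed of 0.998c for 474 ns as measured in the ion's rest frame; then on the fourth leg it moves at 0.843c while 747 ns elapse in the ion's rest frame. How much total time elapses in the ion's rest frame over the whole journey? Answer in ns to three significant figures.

τ = 2380 ns

Leg 1: 742 ns is already measured in the ion's rest frame.
Leg 2: β = 0.746; γ = 1/√(1 − 0.746²) = 1/√0.4435 = 1.502; τ_2 = 628/1.502 = 418.2 ns.
Leg 3: 474 ns is already measured in the ion's rest frame.
Leg 4: 747 ns is already measured in the ion's rest frame.
Total: 742.0 + 418.2 + 474.0 + 747.0 ns.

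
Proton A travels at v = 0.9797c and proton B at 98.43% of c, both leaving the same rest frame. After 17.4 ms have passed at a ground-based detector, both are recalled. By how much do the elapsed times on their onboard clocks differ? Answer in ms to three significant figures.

A: γ = 1/√(1 − 0.9797²) = 1/√0.04019 = 4.988; τ_A = 17.4/4.988 = 3.488 ms.
B: β = 0.9843; γ = 1/√(1 − 0.9843²) = 1/√0.03115 = 5.666; τ_B = 17.4/5.666 = 3.071 ms.

|τ_A − τ_B| = 0.417 ms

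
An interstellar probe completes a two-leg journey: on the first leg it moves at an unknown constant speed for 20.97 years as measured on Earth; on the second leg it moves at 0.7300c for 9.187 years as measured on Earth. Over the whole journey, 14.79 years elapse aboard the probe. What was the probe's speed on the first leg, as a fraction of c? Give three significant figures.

β = 0.914

Leg 1: speed unknown; τ_1 = 20.97/γ_1.
Leg 2: γ = 1/√(1 − 0.7300²) = 1/√0.4671 = 1.463; τ_2 = 9.187/1.463 = 6.279 years.
Total proper time: τ_1 + 6.279 = 14.79, so τ_1 = 14.79 − 6.279 = 8.511 years.
γ_1 = 20.97/8.511 = 2.464; β = √(1 − 1/γ²) = √0.8353.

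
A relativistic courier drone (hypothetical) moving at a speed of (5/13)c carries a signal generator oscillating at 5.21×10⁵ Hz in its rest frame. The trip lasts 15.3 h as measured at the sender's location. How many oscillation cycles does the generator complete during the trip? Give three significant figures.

N = 2.65×10¹⁰

γ = 1/√(1 − (5/13)²) = 13/12 ≈ 1.083
The oscillator's own cycle count is N = f × τ where τ is the proper time aboard the drone. τ = Δt/γ = 15.3/1.083 = 14.12 h = 5.084×10⁴ s.
N = 5.21×10⁵ × 5.084×10⁴ = 2.649×10¹⁰.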